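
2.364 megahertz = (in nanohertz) 2.364e+15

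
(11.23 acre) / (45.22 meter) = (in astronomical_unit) 6.718e-09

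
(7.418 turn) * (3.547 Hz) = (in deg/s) 9472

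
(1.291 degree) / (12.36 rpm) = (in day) 2.015e-07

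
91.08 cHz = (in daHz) 0.09108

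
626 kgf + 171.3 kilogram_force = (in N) 7819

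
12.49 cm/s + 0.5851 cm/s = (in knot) 0.2542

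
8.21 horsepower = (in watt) 6122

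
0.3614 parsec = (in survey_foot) 3.659e+16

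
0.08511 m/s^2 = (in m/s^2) 0.08511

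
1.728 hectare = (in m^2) 1.728e+04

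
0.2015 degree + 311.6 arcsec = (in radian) 0.005028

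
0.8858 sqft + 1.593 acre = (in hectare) 0.6447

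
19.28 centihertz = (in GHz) 1.928e-10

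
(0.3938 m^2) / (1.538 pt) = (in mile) 0.451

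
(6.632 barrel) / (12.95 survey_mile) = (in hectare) 5.059e-09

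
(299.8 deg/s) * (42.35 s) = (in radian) 221.6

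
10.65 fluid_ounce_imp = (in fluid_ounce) 10.23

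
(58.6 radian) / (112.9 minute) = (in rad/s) 0.008651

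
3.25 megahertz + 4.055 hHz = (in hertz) 3.25e+06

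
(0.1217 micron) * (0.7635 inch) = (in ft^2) 2.54e-08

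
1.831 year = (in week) 95.47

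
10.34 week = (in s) 6.254e+06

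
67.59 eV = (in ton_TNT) 2.588e-27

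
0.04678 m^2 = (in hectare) 4.678e-06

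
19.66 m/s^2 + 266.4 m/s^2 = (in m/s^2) 286.1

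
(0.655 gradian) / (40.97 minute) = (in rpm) 3.997e-05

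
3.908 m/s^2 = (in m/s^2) 3.908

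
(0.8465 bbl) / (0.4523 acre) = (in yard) 8.041e-05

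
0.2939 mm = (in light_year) 3.107e-20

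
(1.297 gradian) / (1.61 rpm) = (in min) 0.002014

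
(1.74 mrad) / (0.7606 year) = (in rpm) 6.927e-10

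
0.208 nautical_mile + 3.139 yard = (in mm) 3.881e+05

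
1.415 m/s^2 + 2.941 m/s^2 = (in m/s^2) 4.356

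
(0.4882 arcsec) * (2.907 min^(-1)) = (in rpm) 1.095e-06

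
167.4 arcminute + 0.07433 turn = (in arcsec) 1.064e+05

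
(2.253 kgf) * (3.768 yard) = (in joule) 76.13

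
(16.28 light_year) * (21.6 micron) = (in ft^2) 3.581e+13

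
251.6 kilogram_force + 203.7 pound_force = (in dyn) 3.373e+08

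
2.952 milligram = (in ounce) 0.0001041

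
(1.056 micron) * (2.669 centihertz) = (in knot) 5.479e-08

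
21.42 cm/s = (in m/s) 0.2142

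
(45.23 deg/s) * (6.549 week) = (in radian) 3.127e+06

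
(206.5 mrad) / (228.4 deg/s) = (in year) 1.643e-09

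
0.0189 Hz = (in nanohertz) 1.89e+07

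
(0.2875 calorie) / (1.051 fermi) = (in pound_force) 2.573e+14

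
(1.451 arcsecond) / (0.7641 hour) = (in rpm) 2.442e-08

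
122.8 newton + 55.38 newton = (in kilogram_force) 18.17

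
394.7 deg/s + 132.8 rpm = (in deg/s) 1191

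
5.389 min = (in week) 0.0005346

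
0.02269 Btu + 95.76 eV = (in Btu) 0.02269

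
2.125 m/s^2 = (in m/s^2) 2.125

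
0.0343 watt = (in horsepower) 4.6e-05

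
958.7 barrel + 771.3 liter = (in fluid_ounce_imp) 5.392e+06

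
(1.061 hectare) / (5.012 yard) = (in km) 2.315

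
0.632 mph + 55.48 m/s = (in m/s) 55.76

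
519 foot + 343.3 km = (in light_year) 3.63e-11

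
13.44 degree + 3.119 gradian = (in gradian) 18.05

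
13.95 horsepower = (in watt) 1.04e+04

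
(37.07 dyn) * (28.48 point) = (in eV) 2.325e+13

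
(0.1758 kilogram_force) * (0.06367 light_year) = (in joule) 1.038e+15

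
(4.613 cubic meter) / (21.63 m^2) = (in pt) 604.5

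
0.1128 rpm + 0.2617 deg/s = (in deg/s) 0.9385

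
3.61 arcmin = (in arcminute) 3.61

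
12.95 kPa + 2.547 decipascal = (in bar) 0.1295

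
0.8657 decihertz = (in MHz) 8.657e-08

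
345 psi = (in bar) 23.79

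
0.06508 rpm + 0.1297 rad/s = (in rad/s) 0.1365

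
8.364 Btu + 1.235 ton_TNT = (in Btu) 4.898e+06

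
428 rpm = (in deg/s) 2568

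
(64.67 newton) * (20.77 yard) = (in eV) 7.666e+21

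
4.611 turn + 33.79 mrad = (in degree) 1662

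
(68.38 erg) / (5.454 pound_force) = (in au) 1.884e-18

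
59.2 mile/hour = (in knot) 51.44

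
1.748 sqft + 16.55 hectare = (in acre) 40.9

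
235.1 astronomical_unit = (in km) 3.517e+10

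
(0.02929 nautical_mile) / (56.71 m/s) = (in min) 0.01594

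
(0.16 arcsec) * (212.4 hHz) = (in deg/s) 0.944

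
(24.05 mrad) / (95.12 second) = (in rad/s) 0.0002528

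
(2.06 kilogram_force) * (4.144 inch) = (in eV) 1.327e+19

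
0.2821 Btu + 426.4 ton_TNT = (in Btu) 1.691e+09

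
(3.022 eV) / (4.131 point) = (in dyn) 3.322e-11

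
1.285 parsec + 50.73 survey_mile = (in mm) 3.965e+19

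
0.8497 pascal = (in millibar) 0.008497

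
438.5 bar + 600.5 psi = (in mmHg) 3.6e+05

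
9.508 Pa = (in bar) 9.508e-05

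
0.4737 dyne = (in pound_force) 1.065e-06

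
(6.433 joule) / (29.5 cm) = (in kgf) 2.224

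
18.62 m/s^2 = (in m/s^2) 18.62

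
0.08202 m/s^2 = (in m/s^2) 0.08202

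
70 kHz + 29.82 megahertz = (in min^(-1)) 1.793e+09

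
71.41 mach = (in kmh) 8.753e+04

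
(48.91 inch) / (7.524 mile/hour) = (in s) 0.3693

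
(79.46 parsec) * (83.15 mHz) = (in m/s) 2.039e+17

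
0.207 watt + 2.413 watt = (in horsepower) 0.003513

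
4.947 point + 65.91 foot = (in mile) 0.01248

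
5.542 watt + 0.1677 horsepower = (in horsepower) 0.1751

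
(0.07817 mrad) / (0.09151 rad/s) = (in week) 1.412e-09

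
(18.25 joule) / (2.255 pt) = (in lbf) 5157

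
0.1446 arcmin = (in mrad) 0.04206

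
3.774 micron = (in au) 2.523e-17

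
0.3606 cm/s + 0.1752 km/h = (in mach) 0.0001535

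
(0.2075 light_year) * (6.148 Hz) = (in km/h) 4.345e+16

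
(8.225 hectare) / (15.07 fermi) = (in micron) 5.458e+24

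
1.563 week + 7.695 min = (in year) 0.02999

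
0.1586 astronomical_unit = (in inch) 9.341e+11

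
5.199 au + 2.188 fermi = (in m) 7.778e+11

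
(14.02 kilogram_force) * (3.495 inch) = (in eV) 7.618e+19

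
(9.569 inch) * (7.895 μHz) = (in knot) 3.73e-06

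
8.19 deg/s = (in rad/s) 0.1429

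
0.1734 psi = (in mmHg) 8.967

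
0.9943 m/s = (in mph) 2.224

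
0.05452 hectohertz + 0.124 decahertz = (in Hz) 6.692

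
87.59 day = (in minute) 1.261e+05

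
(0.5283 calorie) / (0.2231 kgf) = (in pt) 2864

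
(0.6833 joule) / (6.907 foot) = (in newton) 0.3246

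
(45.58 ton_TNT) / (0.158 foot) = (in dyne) 3.96e+17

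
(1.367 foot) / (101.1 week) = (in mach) 2.001e-11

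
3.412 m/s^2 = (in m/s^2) 3.412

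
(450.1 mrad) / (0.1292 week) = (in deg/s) 0.00033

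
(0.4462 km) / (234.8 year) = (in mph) 1.348e-07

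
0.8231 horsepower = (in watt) 613.8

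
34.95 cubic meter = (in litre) 3.495e+04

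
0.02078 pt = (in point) 0.02078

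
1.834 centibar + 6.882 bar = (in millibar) 6900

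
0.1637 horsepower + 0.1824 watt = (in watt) 122.3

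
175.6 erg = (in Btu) 1.664e-08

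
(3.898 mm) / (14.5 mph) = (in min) 1.002e-05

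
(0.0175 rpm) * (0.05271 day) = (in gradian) 531.3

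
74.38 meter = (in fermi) 7.438e+16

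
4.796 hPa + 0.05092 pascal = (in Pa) 479.7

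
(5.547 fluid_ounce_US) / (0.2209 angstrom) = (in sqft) 7.993e+07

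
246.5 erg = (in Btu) 2.336e-08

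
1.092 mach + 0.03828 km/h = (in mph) 831.8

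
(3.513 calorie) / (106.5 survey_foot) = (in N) 0.4528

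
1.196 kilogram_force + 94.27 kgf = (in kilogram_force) 95.47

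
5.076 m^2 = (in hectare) 0.0005076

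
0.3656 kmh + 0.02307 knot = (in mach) 0.0003331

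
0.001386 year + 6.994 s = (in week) 0.07228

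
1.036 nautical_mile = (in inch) 7.554e+04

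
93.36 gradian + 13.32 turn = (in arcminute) 2.928e+05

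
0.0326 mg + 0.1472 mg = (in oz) 6.342e-06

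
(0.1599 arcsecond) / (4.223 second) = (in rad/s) 1.836e-07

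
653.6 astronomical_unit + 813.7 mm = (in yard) 1.069e+14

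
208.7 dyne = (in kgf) 0.0002128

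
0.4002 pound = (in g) 181.5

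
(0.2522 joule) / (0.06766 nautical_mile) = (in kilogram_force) 0.0002052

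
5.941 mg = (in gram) 0.005941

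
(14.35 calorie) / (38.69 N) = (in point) 4399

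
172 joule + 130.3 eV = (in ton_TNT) 4.111e-08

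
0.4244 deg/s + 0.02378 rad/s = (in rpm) 0.2978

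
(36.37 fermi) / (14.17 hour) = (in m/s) 7.13e-19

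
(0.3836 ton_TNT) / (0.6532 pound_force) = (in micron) 5.524e+14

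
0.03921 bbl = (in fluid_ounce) 210.8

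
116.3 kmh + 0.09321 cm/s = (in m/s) 32.31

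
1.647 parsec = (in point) 1.441e+20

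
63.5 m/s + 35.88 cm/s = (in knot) 124.1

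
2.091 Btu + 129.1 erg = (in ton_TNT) 5.273e-07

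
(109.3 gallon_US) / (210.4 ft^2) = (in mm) 21.17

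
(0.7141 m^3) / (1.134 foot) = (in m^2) 2.066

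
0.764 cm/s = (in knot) 0.01485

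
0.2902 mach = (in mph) 221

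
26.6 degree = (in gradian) 29.56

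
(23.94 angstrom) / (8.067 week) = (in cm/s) 4.907e-14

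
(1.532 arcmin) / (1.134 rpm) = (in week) 6.205e-09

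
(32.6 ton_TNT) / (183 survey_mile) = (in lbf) 1.041e+05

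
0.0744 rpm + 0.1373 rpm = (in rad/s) 0.02217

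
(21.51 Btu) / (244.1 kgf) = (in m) 9.48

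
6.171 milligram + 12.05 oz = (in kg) 0.3416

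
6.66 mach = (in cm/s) 2.268e+05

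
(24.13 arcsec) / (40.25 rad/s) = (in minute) 4.844e-08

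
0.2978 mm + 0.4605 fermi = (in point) 0.8442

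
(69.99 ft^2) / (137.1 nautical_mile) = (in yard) 2.801e-05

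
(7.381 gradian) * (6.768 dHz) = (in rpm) 0.7493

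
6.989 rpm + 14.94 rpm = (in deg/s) 131.6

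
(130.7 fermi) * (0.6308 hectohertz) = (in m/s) 8.245e-12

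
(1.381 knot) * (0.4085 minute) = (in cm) 1741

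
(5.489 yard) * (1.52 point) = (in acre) 6.651e-07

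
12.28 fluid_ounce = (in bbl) 0.002284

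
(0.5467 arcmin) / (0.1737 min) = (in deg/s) 0.0008743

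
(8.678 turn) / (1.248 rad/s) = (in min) 0.7282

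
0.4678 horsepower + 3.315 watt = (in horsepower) 0.4722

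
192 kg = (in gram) 1.92e+05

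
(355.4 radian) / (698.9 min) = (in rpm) 0.08093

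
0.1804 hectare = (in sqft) 1.942e+04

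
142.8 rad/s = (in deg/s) 8182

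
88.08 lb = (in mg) 3.995e+07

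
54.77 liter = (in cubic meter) 0.05477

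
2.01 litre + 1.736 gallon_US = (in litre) 8.581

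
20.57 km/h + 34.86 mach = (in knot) 2.308e+04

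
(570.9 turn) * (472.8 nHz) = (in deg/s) 0.09717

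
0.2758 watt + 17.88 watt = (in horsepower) 0.02435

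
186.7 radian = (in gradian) 1.189e+04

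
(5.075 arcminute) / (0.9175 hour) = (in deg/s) 2.561e-05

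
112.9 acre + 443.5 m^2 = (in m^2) 4.573e+05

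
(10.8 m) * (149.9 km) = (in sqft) 1.743e+07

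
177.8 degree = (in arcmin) 1.067e+04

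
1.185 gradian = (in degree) 1.067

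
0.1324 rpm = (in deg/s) 0.7944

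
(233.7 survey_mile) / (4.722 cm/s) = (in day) 92.19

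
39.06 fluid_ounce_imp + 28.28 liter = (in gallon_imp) 6.465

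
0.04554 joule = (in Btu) 4.316e-05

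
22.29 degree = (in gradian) 24.77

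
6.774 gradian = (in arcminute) 365.8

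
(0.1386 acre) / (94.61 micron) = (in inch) 2.334e+08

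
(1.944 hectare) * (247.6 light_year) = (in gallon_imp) 1.002e+25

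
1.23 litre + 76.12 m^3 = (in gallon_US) 2.011e+04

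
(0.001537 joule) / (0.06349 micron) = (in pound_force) 5442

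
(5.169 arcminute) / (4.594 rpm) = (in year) 9.911e-11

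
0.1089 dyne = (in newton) 1.089e-06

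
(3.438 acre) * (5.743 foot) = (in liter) 2.435e+07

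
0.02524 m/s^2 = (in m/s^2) 0.02524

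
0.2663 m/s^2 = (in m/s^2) 0.2663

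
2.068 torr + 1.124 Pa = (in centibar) 0.2768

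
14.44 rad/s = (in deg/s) 827.4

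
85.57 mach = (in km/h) 1.049e+05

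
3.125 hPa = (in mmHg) 2.344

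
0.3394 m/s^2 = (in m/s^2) 0.3394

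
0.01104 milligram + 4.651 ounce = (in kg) 0.1319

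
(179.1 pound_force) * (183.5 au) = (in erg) 2.187e+23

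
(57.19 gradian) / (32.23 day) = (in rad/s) 3.226e-07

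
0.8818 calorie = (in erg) 3.689e+07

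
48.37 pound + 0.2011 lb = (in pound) 48.57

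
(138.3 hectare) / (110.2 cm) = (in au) 8.389e-06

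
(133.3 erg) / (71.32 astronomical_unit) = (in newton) 1.249e-18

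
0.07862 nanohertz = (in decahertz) 7.862e-12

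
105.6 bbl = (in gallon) 4435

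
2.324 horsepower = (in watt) 1733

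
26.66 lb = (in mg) 1.209e+07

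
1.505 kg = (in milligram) 1.505e+06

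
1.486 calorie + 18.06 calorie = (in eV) 5.104e+20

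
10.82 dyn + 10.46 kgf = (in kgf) 10.46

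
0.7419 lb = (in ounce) 11.87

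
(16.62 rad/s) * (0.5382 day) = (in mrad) 7.728e+08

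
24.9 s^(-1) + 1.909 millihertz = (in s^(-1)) 24.9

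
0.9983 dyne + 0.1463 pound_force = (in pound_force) 0.1463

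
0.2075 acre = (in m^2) 839.7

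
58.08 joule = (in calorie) 13.88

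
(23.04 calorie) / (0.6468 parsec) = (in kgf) 4.925e-16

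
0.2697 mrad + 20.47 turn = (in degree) 7369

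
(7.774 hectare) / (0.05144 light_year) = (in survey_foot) 5.241e-10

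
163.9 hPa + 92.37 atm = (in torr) 7.032e+04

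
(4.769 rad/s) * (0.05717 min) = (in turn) 2.604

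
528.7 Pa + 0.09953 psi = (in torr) 9.113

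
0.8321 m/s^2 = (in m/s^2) 0.8321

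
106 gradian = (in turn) 0.265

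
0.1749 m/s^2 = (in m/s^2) 0.1749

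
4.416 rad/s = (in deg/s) 253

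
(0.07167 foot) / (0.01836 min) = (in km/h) 0.07139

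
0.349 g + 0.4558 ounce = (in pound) 0.02926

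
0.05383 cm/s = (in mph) 0.001204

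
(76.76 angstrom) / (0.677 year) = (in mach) 1.056e-18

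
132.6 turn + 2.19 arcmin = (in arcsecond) 1.718e+08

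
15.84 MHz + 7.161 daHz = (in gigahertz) 0.01584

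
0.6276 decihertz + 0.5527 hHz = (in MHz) 5.533e-05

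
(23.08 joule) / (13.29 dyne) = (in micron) 1.737e+11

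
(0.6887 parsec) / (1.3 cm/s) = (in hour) 4.541e+14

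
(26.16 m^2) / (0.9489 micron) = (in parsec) 8.934e-10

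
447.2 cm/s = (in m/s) 4.472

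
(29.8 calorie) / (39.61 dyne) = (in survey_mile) 195.6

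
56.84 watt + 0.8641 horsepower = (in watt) 701.2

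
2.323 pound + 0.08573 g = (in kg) 1.054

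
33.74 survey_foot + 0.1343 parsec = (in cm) 4.144e+17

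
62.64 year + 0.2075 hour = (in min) 3.292e+07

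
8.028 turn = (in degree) 2890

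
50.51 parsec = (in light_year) 164.7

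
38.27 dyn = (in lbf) 8.603e-05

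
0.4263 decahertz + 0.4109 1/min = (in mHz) 4270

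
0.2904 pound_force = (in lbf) 0.2904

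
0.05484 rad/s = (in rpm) 0.5237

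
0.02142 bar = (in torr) 16.07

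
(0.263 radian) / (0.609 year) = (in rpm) 1.308e-07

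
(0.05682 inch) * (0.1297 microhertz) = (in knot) 3.639e-10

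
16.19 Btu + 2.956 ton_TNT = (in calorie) 2.956e+09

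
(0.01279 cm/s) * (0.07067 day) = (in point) 2214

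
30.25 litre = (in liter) 30.25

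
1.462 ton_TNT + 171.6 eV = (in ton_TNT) 1.462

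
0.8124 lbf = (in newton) 3.614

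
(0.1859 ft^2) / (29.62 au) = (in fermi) 3.898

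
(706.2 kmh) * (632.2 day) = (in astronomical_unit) 0.07163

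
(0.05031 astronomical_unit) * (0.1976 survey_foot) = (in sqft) 4.879e+09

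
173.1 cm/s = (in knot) 3.365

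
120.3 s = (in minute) 2.005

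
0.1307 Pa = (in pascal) 0.1307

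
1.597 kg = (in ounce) 56.33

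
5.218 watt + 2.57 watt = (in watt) 7.788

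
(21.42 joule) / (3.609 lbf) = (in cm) 133.4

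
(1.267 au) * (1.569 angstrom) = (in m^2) 29.74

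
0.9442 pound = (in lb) 0.9442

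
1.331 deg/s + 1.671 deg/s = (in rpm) 0.5003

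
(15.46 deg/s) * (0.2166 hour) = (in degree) 1.206e+04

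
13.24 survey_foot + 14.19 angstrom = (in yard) 4.413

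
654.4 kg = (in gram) 6.544e+05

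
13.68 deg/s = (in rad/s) 0.2388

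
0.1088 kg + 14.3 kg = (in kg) 14.41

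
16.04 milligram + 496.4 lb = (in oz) 7942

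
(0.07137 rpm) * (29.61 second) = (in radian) 0.2213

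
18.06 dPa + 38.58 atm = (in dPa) 3.909e+07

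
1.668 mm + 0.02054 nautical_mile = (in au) 2.543e-10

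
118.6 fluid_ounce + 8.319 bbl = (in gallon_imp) 291.7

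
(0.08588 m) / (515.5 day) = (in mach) 5.663e-12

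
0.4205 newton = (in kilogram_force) 0.04288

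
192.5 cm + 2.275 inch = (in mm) 1983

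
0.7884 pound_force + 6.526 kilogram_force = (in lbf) 15.18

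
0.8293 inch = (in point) 59.71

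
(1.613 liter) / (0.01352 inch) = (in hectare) 0.0004697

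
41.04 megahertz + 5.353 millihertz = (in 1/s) 4.104e+07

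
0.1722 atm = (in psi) 2.531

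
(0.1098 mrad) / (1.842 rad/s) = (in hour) 1.656e-08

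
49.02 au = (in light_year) 0.0007751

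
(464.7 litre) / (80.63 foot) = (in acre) 4.672e-06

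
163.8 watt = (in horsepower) 0.2197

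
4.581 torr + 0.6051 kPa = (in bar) 0.01216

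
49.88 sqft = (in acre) 0.001145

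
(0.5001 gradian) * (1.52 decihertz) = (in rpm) 0.0114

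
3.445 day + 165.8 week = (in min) 1.676e+06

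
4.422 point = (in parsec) 5.056e-20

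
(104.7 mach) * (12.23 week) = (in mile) 1.639e+08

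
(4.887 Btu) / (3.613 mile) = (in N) 0.8867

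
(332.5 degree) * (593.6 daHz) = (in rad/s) 3.445e+04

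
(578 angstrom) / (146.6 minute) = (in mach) 1.93e-14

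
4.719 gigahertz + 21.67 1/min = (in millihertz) 4.719e+12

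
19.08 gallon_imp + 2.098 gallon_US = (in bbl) 0.5955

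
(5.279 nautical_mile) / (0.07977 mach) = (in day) 0.004166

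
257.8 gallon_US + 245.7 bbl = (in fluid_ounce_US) 1.354e+06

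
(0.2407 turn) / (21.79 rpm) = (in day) 7.671e-06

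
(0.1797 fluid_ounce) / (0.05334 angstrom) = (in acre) 246.2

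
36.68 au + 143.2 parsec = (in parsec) 143.2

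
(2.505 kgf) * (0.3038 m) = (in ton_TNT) 1.784e-09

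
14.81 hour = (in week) 0.08815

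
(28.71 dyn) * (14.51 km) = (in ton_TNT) 9.957e-10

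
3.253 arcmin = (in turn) 0.0001506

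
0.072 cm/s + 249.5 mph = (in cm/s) 1.115e+04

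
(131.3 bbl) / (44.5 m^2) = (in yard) 0.513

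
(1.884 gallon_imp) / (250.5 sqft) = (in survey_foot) 0.001207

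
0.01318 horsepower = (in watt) 9.828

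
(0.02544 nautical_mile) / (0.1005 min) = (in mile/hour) 17.48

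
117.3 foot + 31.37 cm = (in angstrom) 3.607e+11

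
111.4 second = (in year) 3.532e-06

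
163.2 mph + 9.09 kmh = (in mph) 168.8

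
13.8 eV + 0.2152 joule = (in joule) 0.2152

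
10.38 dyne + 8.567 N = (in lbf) 1.926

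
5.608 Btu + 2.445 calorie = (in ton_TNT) 1.417e-06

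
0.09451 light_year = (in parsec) 0.02898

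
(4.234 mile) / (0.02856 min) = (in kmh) 1.432e+04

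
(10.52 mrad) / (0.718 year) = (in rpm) 4.437e-09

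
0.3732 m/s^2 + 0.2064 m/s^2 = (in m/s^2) 0.5796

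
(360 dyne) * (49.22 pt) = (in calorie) 1.494e-05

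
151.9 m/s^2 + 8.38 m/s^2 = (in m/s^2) 160.3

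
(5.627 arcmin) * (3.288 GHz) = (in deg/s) 3.084e+08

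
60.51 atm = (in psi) 889.3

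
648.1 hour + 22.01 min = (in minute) 3.891e+04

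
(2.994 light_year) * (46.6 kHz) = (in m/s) 1.32e+21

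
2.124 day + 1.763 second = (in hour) 50.98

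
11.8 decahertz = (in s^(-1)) 118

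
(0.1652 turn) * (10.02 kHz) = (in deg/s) 5.959e+05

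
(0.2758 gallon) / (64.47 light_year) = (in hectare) 1.712e-25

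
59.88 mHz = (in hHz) 0.0005988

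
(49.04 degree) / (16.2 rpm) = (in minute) 0.008409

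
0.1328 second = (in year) 4.211e-09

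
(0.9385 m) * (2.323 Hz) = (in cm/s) 218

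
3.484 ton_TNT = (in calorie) 3.484e+09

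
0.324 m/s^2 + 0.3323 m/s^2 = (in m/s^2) 0.6563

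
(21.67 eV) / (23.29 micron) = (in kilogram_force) 1.52e-14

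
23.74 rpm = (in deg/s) 142.4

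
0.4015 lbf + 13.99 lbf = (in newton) 64.02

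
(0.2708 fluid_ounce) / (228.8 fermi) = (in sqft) 3.768e+08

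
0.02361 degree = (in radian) 0.0004121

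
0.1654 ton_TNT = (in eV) 4.319e+27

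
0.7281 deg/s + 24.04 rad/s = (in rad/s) 24.05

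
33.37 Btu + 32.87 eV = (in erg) 3.521e+11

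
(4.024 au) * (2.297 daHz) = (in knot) 2.688e+13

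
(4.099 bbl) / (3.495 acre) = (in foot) 0.0001512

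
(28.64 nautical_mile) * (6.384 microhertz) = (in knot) 0.6582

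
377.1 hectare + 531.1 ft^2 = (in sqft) 4.059e+07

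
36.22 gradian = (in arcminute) 1956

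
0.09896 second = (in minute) 0.001649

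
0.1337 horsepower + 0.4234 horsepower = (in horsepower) 0.5571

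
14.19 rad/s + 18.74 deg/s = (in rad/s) 14.52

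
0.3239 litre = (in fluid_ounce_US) 10.95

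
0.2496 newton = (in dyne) 2.496e+04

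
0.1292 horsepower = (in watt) 96.34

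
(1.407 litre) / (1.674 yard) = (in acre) 2.271e-07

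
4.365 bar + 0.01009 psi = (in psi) 63.32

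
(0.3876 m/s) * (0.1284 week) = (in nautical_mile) 16.25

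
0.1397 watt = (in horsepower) 0.0001873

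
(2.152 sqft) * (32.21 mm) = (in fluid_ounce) 217.8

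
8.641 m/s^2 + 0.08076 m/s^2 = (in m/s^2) 8.722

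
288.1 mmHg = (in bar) 0.3841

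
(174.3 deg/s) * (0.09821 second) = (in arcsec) 6.162e+04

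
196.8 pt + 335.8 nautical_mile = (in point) 1.763e+09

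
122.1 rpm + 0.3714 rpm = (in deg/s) 734.8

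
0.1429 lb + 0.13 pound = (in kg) 0.1238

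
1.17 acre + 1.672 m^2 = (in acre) 1.17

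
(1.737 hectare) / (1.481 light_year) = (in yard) 1.356e-12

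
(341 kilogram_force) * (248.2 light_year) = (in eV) 4.901e+40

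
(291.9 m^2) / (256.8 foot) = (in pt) 1.057e+04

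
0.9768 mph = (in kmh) 1.572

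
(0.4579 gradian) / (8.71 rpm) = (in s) 0.007886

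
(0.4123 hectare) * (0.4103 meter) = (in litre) 1.692e+06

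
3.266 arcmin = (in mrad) 0.95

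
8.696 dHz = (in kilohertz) 0.0008696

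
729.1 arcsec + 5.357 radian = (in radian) 5.361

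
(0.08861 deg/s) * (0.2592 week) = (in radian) 242.4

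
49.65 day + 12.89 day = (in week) 8.934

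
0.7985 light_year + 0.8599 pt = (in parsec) 0.2448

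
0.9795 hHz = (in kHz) 0.09795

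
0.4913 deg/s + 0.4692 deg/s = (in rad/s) 0.01676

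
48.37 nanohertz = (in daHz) 4.837e-09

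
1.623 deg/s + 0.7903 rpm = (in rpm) 1.061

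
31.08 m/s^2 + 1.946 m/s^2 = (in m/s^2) 33.03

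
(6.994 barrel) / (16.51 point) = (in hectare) 0.01909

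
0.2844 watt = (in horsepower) 0.0003814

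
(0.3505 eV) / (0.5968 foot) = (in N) 3.087e-19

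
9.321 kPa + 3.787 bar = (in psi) 56.28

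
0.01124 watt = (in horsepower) 1.507e-05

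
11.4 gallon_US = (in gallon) 11.4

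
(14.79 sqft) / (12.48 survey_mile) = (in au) 4.573e-16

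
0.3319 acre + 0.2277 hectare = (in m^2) 3620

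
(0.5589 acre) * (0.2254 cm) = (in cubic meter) 5.098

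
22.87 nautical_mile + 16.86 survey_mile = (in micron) 6.949e+10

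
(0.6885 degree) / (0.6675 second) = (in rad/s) 0.018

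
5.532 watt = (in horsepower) 0.007419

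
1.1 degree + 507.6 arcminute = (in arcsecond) 3.442e+04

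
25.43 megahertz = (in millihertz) 2.543e+10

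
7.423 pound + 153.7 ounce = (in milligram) 7.724e+06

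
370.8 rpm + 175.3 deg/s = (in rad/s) 41.89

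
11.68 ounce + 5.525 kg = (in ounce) 206.6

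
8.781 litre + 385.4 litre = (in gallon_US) 104.1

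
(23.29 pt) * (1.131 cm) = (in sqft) 0.001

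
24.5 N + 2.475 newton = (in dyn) 2.698e+06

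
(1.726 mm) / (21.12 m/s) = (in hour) 2.27e-08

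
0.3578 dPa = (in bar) 3.578e-07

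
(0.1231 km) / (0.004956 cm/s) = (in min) 4.14e+04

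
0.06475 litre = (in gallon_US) 0.01711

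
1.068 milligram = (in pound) 2.355e-06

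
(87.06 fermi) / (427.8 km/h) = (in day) 8.479e-21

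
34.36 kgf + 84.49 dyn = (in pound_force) 75.75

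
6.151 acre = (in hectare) 2.489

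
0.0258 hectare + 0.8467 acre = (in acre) 0.9105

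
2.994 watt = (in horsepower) 0.004015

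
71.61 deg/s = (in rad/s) 1.25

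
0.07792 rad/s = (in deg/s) 4.464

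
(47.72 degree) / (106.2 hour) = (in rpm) 2.08e-05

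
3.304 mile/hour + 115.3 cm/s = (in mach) 0.007724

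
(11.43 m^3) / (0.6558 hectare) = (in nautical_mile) 9.411e-07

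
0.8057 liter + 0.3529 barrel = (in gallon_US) 15.03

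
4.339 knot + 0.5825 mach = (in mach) 0.5891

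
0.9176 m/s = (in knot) 1.784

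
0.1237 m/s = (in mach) 0.0003633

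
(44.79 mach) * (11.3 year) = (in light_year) 0.0005745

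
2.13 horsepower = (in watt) 1588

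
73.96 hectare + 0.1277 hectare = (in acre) 183.1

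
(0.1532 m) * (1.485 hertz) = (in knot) 0.4422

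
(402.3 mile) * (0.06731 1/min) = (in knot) 1412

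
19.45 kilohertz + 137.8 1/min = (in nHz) 1.945e+13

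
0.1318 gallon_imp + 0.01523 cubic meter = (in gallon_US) 4.182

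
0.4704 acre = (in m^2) 1904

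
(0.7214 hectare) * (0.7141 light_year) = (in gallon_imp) 1.072e+22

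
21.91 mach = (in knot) 1.45e+04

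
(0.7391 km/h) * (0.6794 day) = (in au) 8.056e-08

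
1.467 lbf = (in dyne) 6.526e+05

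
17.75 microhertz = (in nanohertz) 1.775e+04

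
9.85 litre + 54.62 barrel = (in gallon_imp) 1912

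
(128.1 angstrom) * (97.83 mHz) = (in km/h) 4.512e-09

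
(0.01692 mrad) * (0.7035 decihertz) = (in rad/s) 1.19e-06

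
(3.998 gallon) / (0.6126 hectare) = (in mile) 1.535e-09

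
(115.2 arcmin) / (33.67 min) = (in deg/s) 0.0009504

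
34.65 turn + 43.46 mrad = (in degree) 1.248e+04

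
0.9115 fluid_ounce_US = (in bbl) 0.0001695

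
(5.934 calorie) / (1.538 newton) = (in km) 0.01614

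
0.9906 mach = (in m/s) 337.3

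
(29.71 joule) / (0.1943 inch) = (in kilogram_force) 613.9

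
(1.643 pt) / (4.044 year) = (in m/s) 4.545e-12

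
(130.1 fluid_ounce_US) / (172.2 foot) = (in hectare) 7.33e-09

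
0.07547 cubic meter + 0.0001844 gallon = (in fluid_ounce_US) 2552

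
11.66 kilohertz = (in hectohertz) 116.6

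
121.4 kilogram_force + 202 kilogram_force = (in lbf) 713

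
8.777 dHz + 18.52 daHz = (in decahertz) 18.61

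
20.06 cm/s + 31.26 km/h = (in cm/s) 888.4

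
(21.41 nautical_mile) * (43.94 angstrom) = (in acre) 4.305e-08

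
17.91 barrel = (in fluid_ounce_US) 9.628e+04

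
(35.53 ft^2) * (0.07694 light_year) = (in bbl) 1.511e+16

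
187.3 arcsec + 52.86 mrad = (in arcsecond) 1.109e+04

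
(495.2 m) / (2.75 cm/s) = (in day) 0.2084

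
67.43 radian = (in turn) 10.73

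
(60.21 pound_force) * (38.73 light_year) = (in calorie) 2.346e+19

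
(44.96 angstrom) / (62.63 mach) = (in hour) 5.856e-17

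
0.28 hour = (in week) 0.001667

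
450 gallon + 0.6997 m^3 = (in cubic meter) 2.403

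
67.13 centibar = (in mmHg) 503.5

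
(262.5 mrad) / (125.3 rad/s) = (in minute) 3.492e-05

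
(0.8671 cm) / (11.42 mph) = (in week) 2.808e-09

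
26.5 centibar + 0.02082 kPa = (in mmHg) 198.9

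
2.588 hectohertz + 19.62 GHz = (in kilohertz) 1.962e+07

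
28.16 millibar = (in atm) 0.02779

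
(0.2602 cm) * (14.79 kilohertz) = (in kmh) 138.5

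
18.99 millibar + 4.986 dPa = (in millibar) 18.99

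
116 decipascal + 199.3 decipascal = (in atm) 0.0003112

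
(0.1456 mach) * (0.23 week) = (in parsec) 2.235e-10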